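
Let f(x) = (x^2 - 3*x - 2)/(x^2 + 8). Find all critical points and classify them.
f'(x) = (3*x^2 + 20*x - 24)/(x^4 + 16*x^2 + 64)

Solve f'(x) = 0:
  f'(x) = (3*x^2 + 20*x - 24)/(x^2 + 8)^2; the denominator is positive wherever f is defined, so f'(x) = 0 ⇔ 3*x^2 + 20*x - 24 = 0.
  3*x^2 + 20*x - 24 = 0 has no rational roots; quadratic formula: x = (-20 ± √688)/6.
  ⇒ x = -2*sqrt(43)/3 - 10/3 ≈ -7.7050, -10/3 + 2*sqrt(43)/3 ≈ 1.0383

f''(x) = 2*(-3*x^3 - 30*x^2 + 72*x + 80)/(x^6 + 24*x^4 + 192*x^2 + 512)
Second-derivative test at each critical point:
  f''(-7.7050) = -0.0058 < 0 → local maximum
  f''(1.0383) = 0.3183 > 0 → local minimum

Critical points: x = -2*sqrt(43)/3 - 10/3 ≈ -7.7050 (local maximum); x = -10/3 + 2*sqrt(43)/3 ≈ 1.0383 (local minimum)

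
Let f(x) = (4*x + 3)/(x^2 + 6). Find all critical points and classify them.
f'(x) = 2*(-2*x^2 - 3*x + 12)/(x^4 + 12*x^2 + 36)

Solve f'(x) = 0:
  f'(x) = -2*(2*x^2 + 3*x - 12)/(x^2 + 6)^2; the denominator is positive wherever f is defined, so f'(x) = 0 ⇔ -4*x^2 - 6*x + 24 = 0.
  Factor: -4*x^2 - 6*x + 24 = -2*(2*x^2 + 3*x - 12); 2*x^2 + 3*x - 12 = 0 has no rational roots; quadratic formula: x = (-3 ± √105)/4.
  ⇒ x = -sqrt(105)/4 - 3/4 ≈ -3.3117, -3/4 + sqrt(105)/4 ≈ 1.8117

f''(x) = 2*(4*x^2*(4*x + 3) - 3*(4*x + 1)*(x^2 + 6))/(x^2 + 6)^3
Second-derivative test at each critical point:
  f''(-3.3117) = 0.0712 > 0 → local minimum
  f''(1.8117) = -0.2379 < 0 → local maximum

Critical points: x = -sqrt(105)/4 - 3/4 ≈ -3.3117 (local minimum); x = -3/4 + sqrt(105)/4 ≈ 1.8117 (local maximum)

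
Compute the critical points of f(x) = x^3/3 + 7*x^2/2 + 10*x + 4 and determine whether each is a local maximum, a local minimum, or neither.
f'(x) = x^2 + 7*x + 10

Solve f'(x) = 0:
  Factor: x^2 + 7*x + 10 = (x + 2)*(x + 5) = 0.
  ⇒ x = -5, -2

f''(x) = 2*x + 7
Second-derivative test at each critical point:
  f''(-5) = -3 < 0 → local maximum
  f''(-2) = 3 > 0 → local minimum

Critical points: x = -5 (local maximum); x = -2 (local minimum)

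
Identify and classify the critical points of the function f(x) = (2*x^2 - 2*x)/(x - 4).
f'(x) = 2*(x^2 - 8*x + 4)/(x^2 - 8*x + 16)

Solve f'(x) = 0:
  f'(x) = 2*(x^2 - 8*x + 4)/(x - 4)^2; the denominator is positive wherever f is defined, so f'(x) = 0 ⇔ 2*x^2 - 16*x + 8 = 0.
  Factor: 2*x^2 - 16*x + 8 = 2*(x^2 - 8*x + 4); x^2 - 8*x + 4 = 0 has no rational roots; quadratic formula: x = (8 ± √48)/2.
  ⇒ x = 4 - 2*sqrt(3) ≈ 0.5359, 2*sqrt(3) + 4 ≈ 7.4641

f''(x) = 48/(x^3 - 12*x^2 + 48*x - 64)
Second-derivative test at each critical point:
  f''(0.5359) = -1.1547 < 0 → local maximum
  f''(7.4641) = 1.1547 > 0 → local minimum

Critical points: x = 4 - 2*sqrt(3) ≈ 0.5359 (local maximum); x = 2*sqrt(3) + 4 ≈ 7.4641 (local minimum)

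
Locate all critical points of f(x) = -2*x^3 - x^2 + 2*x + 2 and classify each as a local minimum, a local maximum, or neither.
f'(x) = -6*x^2 - 2*x + 2

Solve f'(x) = 0:
  Factor: -6*x^2 - 2*x + 2 = -2*(3*x^2 + x - 1); 3*x^2 + x - 1 = 0 has no rational roots; quadratic formula: x = (-1 ± √13)/6.
  ⇒ x = -sqrt(13)/6 - 1/6 ≈ -0.7676, -1/6 + sqrt(13)/6 ≈ 0.4343

f''(x) = -12*x - 2
Second-derivative test at each critical point:
  f''(-0.7676) = 7.2111 > 0 → local minimum
  f''(0.4343) = -7.2111 < 0 → local maximum

Critical points: x = -sqrt(13)/6 - 1/6 ≈ -0.7676 (local minimum); x = -1/6 + sqrt(13)/6 ≈ 0.4343 (local maximum)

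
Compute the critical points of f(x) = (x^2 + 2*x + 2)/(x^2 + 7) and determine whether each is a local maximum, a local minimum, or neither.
f'(x) = 2*(-x^2 + 5*x + 7)/(x^4 + 14*x^2 + 49)

Solve f'(x) = 0:
  f'(x) = -2*(x^2 - 5*x - 7)/(x^2 + 7)^2; the denominator is positive wherever f is defined, so f'(x) = 0 ⇔ -2*x^2 + 10*x + 14 = 0.
  Factor: -2*x^2 + 10*x + 14 = -2*(x^2 - 5*x - 7); x^2 - 5*x - 7 = 0 has no rational roots; quadratic formula: x = (5 ± √53)/2.
  ⇒ x = 5/2 - sqrt(53)/2 ≈ -1.1401, 5/2 + sqrt(53)/2 ≈ 6.1401

f''(x) = 2*(2*x^3 - 15*x^2 - 42*x + 35)/(x^6 + 21*x^4 + 147*x^2 + 343)
Second-derivative test at each critical point:
  f''(-1.1401) = 0.2114 > 0 → local minimum
  f''(6.1401) = -0.0073 < 0 → local maximum

Critical points: x = 5/2 - sqrt(53)/2 ≈ -1.1401 (local minimum); x = 5/2 + sqrt(53)/2 ≈ 6.1401 (local maximum)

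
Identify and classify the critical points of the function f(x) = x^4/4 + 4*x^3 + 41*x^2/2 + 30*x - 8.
f'(x) = x^3 + 12*x^2 + 41*x + 30

Solve f'(x) = 0:
  Factor: x^3 + 12*x^2 + 41*x + 30 = (x + 1)*(x + 5)*(x + 6) = 0.
  ⇒ x = -6, -5, -1

f''(x) = 3*x^2 + 24*x + 41
Second-derivative test at each critical point:
  f''(-6) = 5 > 0 → local minimum
  f''(-5) = -4 < 0 → local maximum
  f''(-1) = 20 > 0 → local minimum

Critical points: x = -6 (local minimum); x = -5 (local maximum); x = -1 (local minimum)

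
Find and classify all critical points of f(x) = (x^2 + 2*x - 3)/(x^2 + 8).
f'(x) = 2*(-x^2 + 11*x + 8)/(x^4 + 16*x^2 + 64)

Solve f'(x) = 0:
  f'(x) = -2*(x^2 - 11*x - 8)/(x^2 + 8)^2; the denominator is positive wherever f is defined, so f'(x) = 0 ⇔ -2*x^2 + 22*x + 16 = 0.
  Factor: -2*x^2 + 22*x + 16 = -2*(x^2 - 11*x - 8); x^2 - 11*x - 8 = 0 has no rational roots; quadratic formula: x = (11 ± √153)/2.
  ⇒ x = 11/2 - 3*sqrt(17)/2 ≈ -0.6847, 11/2 + 3*sqrt(17)/2 ≈ 11.6847

f''(x) = 2*(2*x^3 - 33*x^2 - 48*x + 88)/(x^6 + 24*x^4 + 192*x^2 + 512)
Second-derivative test at each critical point:
  f''(-0.6847) = 0.3449 > 0 → local minimum
  f''(11.6847) = -0.0012 < 0 → local maximum

Critical points: x = 11/2 - 3*sqrt(17)/2 ≈ -0.6847 (local minimum); x = 11/2 + 3*sqrt(17)/2 ≈ 11.6847 (local maximum)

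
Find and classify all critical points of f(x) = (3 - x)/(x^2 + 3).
f'(x) = (-x^2 + 2*x*(x - 3) - 3)/(x^2 + 3)^2

Solve f'(x) = 0:
  f'(x) = (x^2 - 6*x - 3)/(x^2 + 3)^2; the denominator is positive wherever f is defined, so f'(x) = 0 ⇔ x^2 - 6*x - 3 = 0.
  x^2 - 6*x - 3 = 0 has no rational roots; quadratic formula: x = (6 ± √48)/2.
  ⇒ x = 3 - 2*sqrt(3) ≈ -0.4641, 3 + 2*sqrt(3) ≈ 6.4641

f''(x) = 2*(4*x^2*(3 - x) + 3*(x - 1)*(x^2 + 3))/(x^2 + 3)^3
Second-derivative test at each critical point:
  f''(-0.4641) = -0.6701 < 0 → local maximum
  f''(6.4641) = 0.0035 > 0 → local minimum

Critical points: x = 3 - 2*sqrt(3) ≈ -0.4641 (local maximum); x = 3 + 2*sqrt(3) ≈ 6.4641 (local minimum)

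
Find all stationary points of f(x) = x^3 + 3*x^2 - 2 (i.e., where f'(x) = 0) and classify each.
f'(x) = 3*x*(x + 2)

Solve f'(x) = 0:
  Factor: 3*x^2 + 6*x = 3*x*(x + 2) = 0.
  ⇒ x = -2, 0

f''(x) = 6*x + 6
Second-derivative test at each critical point:
  f''(-2) = -6 < 0 → local maximum
  f''(0) = 6 > 0 → local minimum

Critical points: x = -2 (local maximum); x = 0 (local minimum)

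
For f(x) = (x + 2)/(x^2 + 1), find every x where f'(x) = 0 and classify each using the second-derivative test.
f'(x) = (x^2 - 2*x*(x + 2) + 1)/(x^2 + 1)^2

Solve f'(x) = 0:
  f'(x) = -(x^2 + 4*x - 1)/(x^2 + 1)^2; the denominator is positive wherever f is defined, so f'(x) = 0 ⇔ -x^2 - 4*x + 1 = 0.
  x^2 + 4*x - 1 = 0 has no rational roots; quadratic formula: x = (-4 ± √20)/2.
  ⇒ x = -sqrt(5) - 2 ≈ -4.2361, -2 + sqrt(5) ≈ 0.2361

f''(x) = 2*(4*x^2*(x + 2) - (3*x + 2)*(x^2 + 1))/(x^2 + 1)^3
Second-derivative test at each critical point:
  f''(-4.2361) = 0.0125 > 0 → local minimum
  f''(0.2361) = -4.0125 < 0 → local maximum

Critical points: x = -sqrt(5) - 2 ≈ -4.2361 (local minimum); x = -2 + sqrt(5) ≈ 0.2361 (local maximum)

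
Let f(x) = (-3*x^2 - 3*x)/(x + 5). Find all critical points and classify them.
f'(x) = 3*(-x^2 - 10*x - 5)/(x^2 + 10*x + 25)

Solve f'(x) = 0:
  f'(x) = -3*(x^2 + 10*x + 5)/(x + 5)^2; the denominator is positive wherever f is defined, so f'(x) = 0 ⇔ -3*x^2 - 30*x - 15 = 0.
  Factor: -3*x^2 - 30*x - 15 = -3*(x^2 + 10*x + 5); x^2 + 10*x + 5 = 0 has no rational roots; quadratic formula: x = (-10 ± √80)/2.
  ⇒ x = -5 - 2*sqrt(5) ≈ -9.4721, -5 + 2*sqrt(5) ≈ -0.5279

f''(x) = -120/(x^3 + 15*x^2 + 75*x + 125)
Second-derivative test at each critical point:
  f''(-9.4721) = 1.3416 > 0 → local minimum
  f''(-0.5279) = -1.3416 < 0 → local maximum

Critical points: x = -5 - 2*sqrt(5) ≈ -9.4721 (local minimum); x = -5 + 2*sqrt(5) ≈ -0.5279 (local maximum)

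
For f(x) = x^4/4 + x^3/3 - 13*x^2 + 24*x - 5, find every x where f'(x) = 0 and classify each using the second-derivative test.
f'(x) = x^3 + x^2 - 26*x + 24

Solve f'(x) = 0:
  Factor: x^3 + x^2 - 26*x + 24 = (x - 4)*(x - 1)*(x + 6) = 0.
  ⇒ x = -6, 1, 4

f''(x) = 3*x^2 + 2*x - 26
Second-derivative test at each critical point:
  f''(-6) = 70 > 0 → local minimum
  f''(1) = -21 < 0 → local maximum
  f''(4) = 30 > 0 → local minimum

Critical points: x = -6 (local minimum); x = 1 (local maximum); x = 4 (local minimum)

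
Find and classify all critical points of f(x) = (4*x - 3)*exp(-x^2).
f'(x) = 2*(-x*(4*x - 3) + 2)*exp(-x^2)

Solve f'(x) = 0:
  f'(x) = (-8*x^2 + 6*x + 4)·exp(-x^2) and exp(-x^2) > 0 for every x, so f'(x) = 0 ⇔ -8*x^2 + 6*x + 4 = 0.
  Factor: -8*x^2 + 6*x + 4 = -2*(4*x^2 - 3*x - 2); 4*x^2 - 3*x - 2 = 0 has no rational roots; quadratic formula: x = (3 ± √41)/8.
  ⇒ x = 3/8 - sqrt(41)/8 ≈ -0.4254, 3/8 + sqrt(41)/8 ≈ 1.1754

f''(x) = 2*(2*x^2*(4*x - 3) - 12*x + 3)*exp(-x^2)
Second-derivative test at each critical point:
  f''(-0.4254) = 10.6864 > 0 → local minimum
  f''(1.1754) = -3.2168 < 0 → local maximum

Critical points: x = 3/8 - sqrt(41)/8 ≈ -0.4254 (local minimum); x = 3/8 + sqrt(41)/8 ≈ 1.1754 (local maximum)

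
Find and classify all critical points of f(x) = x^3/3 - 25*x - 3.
f'(x) = x^2 - 25

Solve f'(x) = 0:
  Factor: x^2 - 25 = (x - 5)*(x + 5) = 0.
  ⇒ x = -5, 5

f''(x) = 2*x
Second-derivative test at each critical point:
  f''(-5) = -10 < 0 → local maximum
  f''(5) = 10 > 0 → local minimum

Critical points: x = -5 (local maximum); x = 5 (local minimum)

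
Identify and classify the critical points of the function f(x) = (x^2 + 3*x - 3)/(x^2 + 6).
f'(x) = 3*(-x^2 + 6*x + 6)/(x^4 + 12*x^2 + 36)

Solve f'(x) = 0:
  f'(x) = -3*(x^2 - 6*x - 6)/(x^2 + 6)^2; the denominator is positive wherever f is defined, so f'(x) = 0 ⇔ -3*x^2 + 18*x + 18 = 0.
  Factor: -3*x^2 + 18*x + 18 = -3*(x^2 - 6*x - 6); x^2 - 6*x - 6 = 0 has no rational roots; quadratic formula: x = (6 ± √60)/2.
  ⇒ x = 3 - sqrt(15) ≈ -0.8730, 3 + sqrt(15) ≈ 6.8730

f''(x) = 6*(x^3 - 9*x^2 - 18*x + 18)/(x^6 + 18*x^4 + 108*x^2 + 216)
Second-derivative test at each critical point:
  f''(-0.8730) = 0.5082 > 0 → local minimum
  f''(6.8730) = -0.0082 < 0 → local maximum

Critical points: x = 3 - sqrt(15) ≈ -0.8730 (local minimum); x = 3 + sqrt(15) ≈ 6.8730 (local maximum)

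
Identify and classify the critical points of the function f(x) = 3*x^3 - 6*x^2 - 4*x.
f'(x) = 9*x^2 - 12*x - 4

Solve f'(x) = 0:
  9*x^2 - 12*x - 4 = 0 has no rational roots; quadratic formula: x = (12 ± √288)/18.
  ⇒ x = 2/3 - 2*sqrt(2)/3 ≈ -0.2761, 2/3 + 2*sqrt(2)/3 ≈ 1.6095

f''(x) = 18*x - 12
Second-derivative test at each critical point:
  f''(-0.2761) = -16.9706 < 0 → local maximum
  f''(1.6095) = 16.9706 > 0 → local minimum

Critical points: x = 2/3 - 2*sqrt(2)/3 ≈ -0.2761 (local maximum); x = 2/3 + 2*sqrt(2)/3 ≈ 1.6095 (local minimum)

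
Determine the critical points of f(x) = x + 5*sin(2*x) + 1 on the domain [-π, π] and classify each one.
f'(x) = 10*cos(2*x) + 1

Solve f'(x) = 0 on [-π, π]:
  f'(x) = 0 ⇔ cos(2*x) = -1/10, i.e. 2*x = ±arccos(-1/10) + 2nπ; keep the solutions lying in [-π, π].
  ⇒ x = -pi + acos(-1/10)/2 ≈ -2.3061, -acos(-1/10)/2 ≈ -0.8355, acos(-1/10)/2 ≈ 0.8355, pi - acos(-1/10)/2 ≈ 2.3061

f''(x) = -20*sin(2*x)
Second-derivative test at each critical point:
  f''(-2.3061) = -19.8997 < 0 → local maximum
  f''(-0.8355) = 19.8997 > 0 → local minimum
  f''(0.8355) = -19.8997 < 0 → local maximum
  f''(2.3061) = 19.8997 > 0 → local minimum

Critical points: x = -pi + acos(-1/10)/2 ≈ -2.3061 (local maximum); x = -acos(-1/10)/2 ≈ -0.8355 (local minimum); x = acos(-1/10)/2 ≈ 0.8355 (local maximum); x = pi - acos(-1/10)/2 ≈ 2.3061 (local minimum)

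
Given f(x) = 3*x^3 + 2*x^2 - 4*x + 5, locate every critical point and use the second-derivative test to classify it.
f'(x) = 9*x^2 + 4*x - 4

Solve f'(x) = 0:
  9*x^2 + 4*x - 4 = 0 has no rational roots; quadratic formula: x = (-4 ± √160)/18.
  ⇒ x = -2*sqrt(10)/9 - 2/9 ≈ -0.9250, -2/9 + 2*sqrt(10)/9 ≈ 0.4805

f''(x) = 18*x + 4
Second-derivative test at each critical point:
  f''(-0.9250) = -12.6491 < 0 → local maximum
  f''(0.4805) = 12.6491 > 0 → local minimum

Critical points: x = -2*sqrt(10)/9 - 2/9 ≈ -0.9250 (local maximum); x = -2/9 + 2*sqrt(10)/9 ≈ 0.4805 (local minimum)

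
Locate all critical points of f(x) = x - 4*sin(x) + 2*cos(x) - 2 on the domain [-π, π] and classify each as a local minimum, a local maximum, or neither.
f'(x) = -2*sin(x) - 4*cos(x) + 1

Solve f'(x) = 0 on [-π, π]:
  f'(x) = 0 ⇔ -2*sin(x) - 4*cos(x) = -1. Write the left side as R·cos(x + φ) with R = √((-4)² + 2²) = 2*sqrt(5), cos φ = -2*sqrt(5)/5, sin φ = sqrt(5)/5; then cos(x + φ) = -sqrt(5)/10. Solve for x and keep the solutions lying in [-π, π].
  ⇒ x = atan((1 - 2*sqrt(19))/(2 + sqrt(19))) ≈ -0.8816, atan((1 + 2*sqrt(19))/(2 - sqrt(19))) + pi ≈ 1.8089

f''(x) = 4*sin(x) - 2*cos(x)
Second-derivative test at each critical point:
  f''(-0.8816) = -4.3589 < 0 → local maximum
  f''(1.8089) = 4.3589 > 0 → local minimum

Critical points: x = atan((1 - 2*sqrt(19))/(2 + sqrt(19))) ≈ -0.8816 (local maximum); x = atan((1 + 2*sqrt(19))/(2 - sqrt(19))) + pi ≈ 1.8089 (local minimum)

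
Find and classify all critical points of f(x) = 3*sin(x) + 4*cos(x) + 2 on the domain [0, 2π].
f'(x) = -4*sin(x) + 3*cos(x)

Solve f'(x) = 0 on [0, 2π]:
  f'(x) = 0 ⇔ 3*cos(x) = 4*sin(x) ⇔ tan(x) = 3/4, i.e. x = arctan(3/4) + nπ; keep the solutions lying in [0, 2π].
  ⇒ x = atan(3/4) ≈ 0.6435, atan(3/4) + pi ≈ 3.7851

f''(x) = -3*sin(x) - 4*cos(x)
Second-derivative test at each critical point:
  f''(0.6435) = -5 < 0 → local maximum
  f''(3.7851) = 5 > 0 → local minimum

Critical points: x = atan(3/4) ≈ 0.6435 (local maximum); x = atan(3/4) + pi ≈ 3.7851 (local minimum)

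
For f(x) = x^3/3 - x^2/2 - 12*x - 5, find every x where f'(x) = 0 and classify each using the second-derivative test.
f'(x) = x^2 - x - 12

Solve f'(x) = 0:
  Factor: x^2 - x - 12 = (x - 4)*(x + 3) = 0.
  ⇒ x = -3, 4

f''(x) = 2*x - 1
Second-derivative test at each critical point:
  f''(-3) = -7 < 0 → local maximum
  f''(4) = 7 > 0 → local minimum

Critical points: x = -3 (local maximum); x = 4 (local minimum)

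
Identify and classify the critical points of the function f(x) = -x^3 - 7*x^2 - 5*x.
f'(x) = -3*x^2 - 14*x - 5

Solve f'(x) = 0:
  3*x^2 + 14*x + 5 = 0 has no rational roots; quadratic formula: x = (-14 ± √136)/6.
  ⇒ x = -7/3 - sqrt(34)/3 ≈ -4.2770, -7/3 + sqrt(34)/3 ≈ -0.3897

f''(x) = -6*x - 14
Second-derivative test at each critical point:
  f''(-4.2770) = 11.6619 > 0 → local minimum
  f''(-0.3897) = -11.6619 < 0 → local maximum

Critical points: x = -7/3 - sqrt(34)/3 ≈ -4.2770 (local minimum); x = -7/3 + sqrt(34)/3 ≈ -0.3897 (local maximum)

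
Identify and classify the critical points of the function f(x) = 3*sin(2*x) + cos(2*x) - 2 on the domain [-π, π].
f'(x) = -2*sin(2*x) + 6*cos(2*x)

Solve f'(x) = 0 on [-π, π]:
  f'(x) = 0 ⇔ 3*cos(2*x) = sin(2*x) ⇔ tan(2*x) = 3, i.e. 2*x = arctan(3) + nπ; keep the solutions lying in [-π, π].
  ⇒ x = -pi + atan(3)/2 ≈ -2.5171, -pi/2 + atan(3)/2 ≈ -0.9463, atan(3)/2 ≈ 0.6245, atan(3)/2 + pi/2 ≈ 2.1953

f''(x) = -12*sin(2*x) - 4*cos(2*x)
Second-derivative test at each critical point:
  f''(-2.5171) = -12.6491 < 0 → local maximum
  f''(-0.9463) = 12.6491 > 0 → local minimum
  f''(0.6245) = -12.6491 < 0 → local maximum
  f''(2.1953) = 12.6491 > 0 → local minimum

Critical points: x = -pi + atan(3)/2 ≈ -2.5171 (local maximum); x = -pi/2 + atan(3)/2 ≈ -0.9463 (local minimum); x = atan(3)/2 ≈ 0.6245 (local maximum); x = atan(3)/2 + pi/2 ≈ 2.1953 (local minimum)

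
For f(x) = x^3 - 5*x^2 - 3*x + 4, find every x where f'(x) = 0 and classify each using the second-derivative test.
f'(x) = 3*x^2 - 10*x - 3

Solve f'(x) = 0:
  3*x^2 - 10*x - 3 = 0 has no rational roots; quadratic formula: x = (10 ± √136)/6.
  ⇒ x = 5/3 - sqrt(34)/3 ≈ -0.2770, 5/3 + sqrt(34)/3 ≈ 3.6103

f''(x) = 6*x - 10
Second-derivative test at each critical point:
  f''(-0.2770) = -11.6619 < 0 → local maximum
  f''(3.6103) = 11.6619 > 0 → local minimum

Critical points: x = 5/3 - sqrt(34)/3 ≈ -0.2770 (local maximum); x = 5/3 + sqrt(34)/3 ≈ 3.6103 (local minimum)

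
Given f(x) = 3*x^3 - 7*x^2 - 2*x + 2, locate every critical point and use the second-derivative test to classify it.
f'(x) = 9*x^2 - 14*x - 2

Solve f'(x) = 0:
  9*x^2 - 14*x - 2 = 0 has no rational roots; quadratic formula: x = (14 ± √268)/18.
  ⇒ x = 7/9 - sqrt(67)/9 ≈ -0.1317, 7/9 + sqrt(67)/9 ≈ 1.6873

f''(x) = 18*x - 14
Second-derivative test at each critical point:
  f''(-0.1317) = -16.3707 < 0 → local maximum
  f''(1.6873) = 16.3707 > 0 → local minimum

Critical points: x = 7/9 - sqrt(67)/9 ≈ -0.1317 (local maximum); x = 7/9 + sqrt(67)/9 ≈ 1.6873 (local minimum)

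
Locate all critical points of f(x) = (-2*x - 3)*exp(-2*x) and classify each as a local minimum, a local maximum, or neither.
f'(x) = 4*(x + 1)*exp(-2*x)

Solve f'(x) = 0:
  f'(x) = (4*x + 4)·exp(-2*x) and exp(-2*x) > 0 for every x, so f'(x) = 0 ⇔ 4*x + 4 = 0.
  Factor: 4*x + 4 = 4*(x + 1) = 0.
  ⇒ x = -1

f''(x) = 4*(-2*x - 1)*exp(-2*x)
Second-derivative test at each critical point:
  f''(-1) = 29.5562 > 0 → local minimum

Critical points: x = -1 (local minimum)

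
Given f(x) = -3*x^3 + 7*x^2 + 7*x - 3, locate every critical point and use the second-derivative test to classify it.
f'(x) = -9*x^2 + 14*x + 7

Solve f'(x) = 0:
  9*x^2 - 14*x - 7 = 0 has no rational roots; quadratic formula: x = (14 ± √448)/18.
  ⇒ x = 7/9 - 4*sqrt(7)/9 ≈ -0.3981, 7/9 + 4*sqrt(7)/9 ≈ 1.9537

f''(x) = 14 - 18*x
Second-derivative test at each critical point:
  f''(-0.3981) = 21.1660 > 0 → local minimum
  f''(1.9537) = -21.1660 < 0 → local maximum

Critical points: x = 7/9 - 4*sqrt(7)/9 ≈ -0.3981 (local minimum); x = 7/9 + 4*sqrt(7)/9 ≈ 1.9537 (local maximum)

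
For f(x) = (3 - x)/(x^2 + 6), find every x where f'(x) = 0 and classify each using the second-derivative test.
f'(x) = (-x^2 + 2*x*(x - 3) - 6)/(x^2 + 6)^2

Solve f'(x) = 0:
  f'(x) = (x^2 - 6*x - 6)/(x^2 + 6)^2; the denominator is positive wherever f is defined, so f'(x) = 0 ⇔ x^2 - 6*x - 6 = 0.
  x^2 - 6*x - 6 = 0 has no rational roots; quadratic formula: x = (6 ± √60)/2.
  ⇒ x = 3 - sqrt(15) ≈ -0.8730, 3 + sqrt(15) ≈ 6.8730

f''(x) = 2*(4*x^2*(3 - x) + 3*(x - 1)*(x^2 + 6))/(x^2 + 6)^3
Second-derivative test at each critical point:
  f''(-0.8730) = -0.1694 < 0 → local maximum
  f''(6.8730) = 0.0027 > 0 → local minimum

Critical points: x = 3 - sqrt(15) ≈ -0.8730 (local maximum); x = 3 + sqrt(15) ≈ 6.8730 (local minimum)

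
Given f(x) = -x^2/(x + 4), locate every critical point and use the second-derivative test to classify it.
f'(x) = x*(-x - 8)/(x + 4)^2

Solve f'(x) = 0:
  f'(x) = -x*(x + 8)/(x + 4)^2; the denominator is positive wherever f is defined, so f'(x) = 0 ⇔ -x^2 - 8*x = 0.
  Factor: -x^2 - 8*x = -x*(x + 8) = 0.
  ⇒ x = -8, 0

f''(x) = -32/(x^3 + 12*x^2 + 48*x + 64)
Second-derivative test at each critical point:
  f''(-8) = 1/2 > 0 → local minimum
  f''(0) = -1/2 < 0 → local maximum

Critical points: x = -8 (local minimum); x = 0 (local maximum)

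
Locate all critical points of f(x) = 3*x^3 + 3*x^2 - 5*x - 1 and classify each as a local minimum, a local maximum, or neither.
f'(x) = 9*x^2 + 6*x - 5

Solve f'(x) = 0:
  9*x^2 + 6*x - 5 = 0 has no rational roots; quadratic formula: x = (-6 ± √216)/18.
  ⇒ x = -sqrt(6)/3 - 1/3 ≈ -1.1498, -1/3 + sqrt(6)/3 ≈ 0.4832

f''(x) = 18*x + 6
Second-derivative test at each critical point:
  f''(-1.1498) = -14.6969 < 0 → local maximum
  f''(0.4832) = 14.6969 > 0 → local minimum

Critical points: x = -sqrt(6)/3 - 1/3 ≈ -1.1498 (local maximum); x = -1/3 + sqrt(6)/3 ≈ 0.4832 (local minimum)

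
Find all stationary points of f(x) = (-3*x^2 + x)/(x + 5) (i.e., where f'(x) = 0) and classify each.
f'(x) = (-3*x^2 - 30*x + 5)/(x^2 + 10*x + 25)

Solve f'(x) = 0:
  f'(x) = -(3*x^2 + 30*x - 5)/(x + 5)^2; the denominator is positive wherever f is defined, so f'(x) = 0 ⇔ -3*x^2 - 30*x + 5 = 0.
  3*x^2 + 30*x - 5 = 0 has no rational roots; quadratic formula: x = (-30 ± √960)/6.
  ⇒ x = -4*sqrt(15)/3 - 5 ≈ -10.1640, -5 + 4*sqrt(15)/3 ≈ 0.1640

f''(x) = -160/(x^3 + 15*x^2 + 75*x + 125)
Second-derivative test at each critical point:
  f''(-10.1640) = 1.1619 > 0 → local minimum
  f''(0.1640) = -1.1619 < 0 → local maximum

Critical points: x = -4*sqrt(15)/3 - 5 ≈ -10.1640 (local minimum); x = -5 + 4*sqrt(15)/3 ≈ 0.1640 (local maximum)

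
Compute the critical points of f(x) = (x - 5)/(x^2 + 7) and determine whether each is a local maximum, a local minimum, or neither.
f'(x) = (x^2 - 2*x*(x - 5) + 7)/(x^2 + 7)^2

Solve f'(x) = 0:
  f'(x) = -(x^2 - 10*x - 7)/(x^2 + 7)^2; the denominator is positive wherever f is defined, so f'(x) = 0 ⇔ -x^2 + 10*x + 7 = 0.
  x^2 - 10*x - 7 = 0 has no rational roots; quadratic formula: x = (10 ± √128)/2.
  ⇒ x = 5 - 4*sqrt(2) ≈ -0.6569, 5 + 4*sqrt(2) ≈ 10.6569

f''(x) = 2*(4*x^2*(x - 5) + (5 - 3*x)*(x^2 + 7))/(x^2 + 7)^3
Second-derivative test at each critical point:
  f''(-0.6569) = 0.2049 > 0 → local minimum
  f''(10.6569) = -0.0008 < 0 → local maximum

Critical points: x = 5 - 4*sqrt(2) ≈ -0.6569 (local minimum); x = 5 + 4*sqrt(2) ≈ 10.6569 (local maximum)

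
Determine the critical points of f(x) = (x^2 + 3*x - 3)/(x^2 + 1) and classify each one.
f'(x) = (-3*x^2 + 8*x + 3)/(x^4 + 2*x^2 + 1)

Solve f'(x) = 0:
  f'(x) = -(x - 3)*(3*x + 1)/(x^2 + 1)^2; the denominator is positive wherever f is defined, so f'(x) = 0 ⇔ -3*x^2 + 8*x + 3 = 0.
  Factor: -3*x^2 + 8*x + 3 = -(x - 3)*(3*x + 1) = 0.
  ⇒ x = -1/3, 3

f''(x) = 2*(3*x^3 - 12*x^2 - 9*x + 4)/(x^6 + 3*x^4 + 3*x^2 + 1)
Second-derivative test at each critical point:
  f''(-1/3) = 81/10 > 0 → local minimum
  f''(3) = -1/10 < 0 → local maximum

Critical points: x = -1/3 (local minimum); x = 3 (local maximum)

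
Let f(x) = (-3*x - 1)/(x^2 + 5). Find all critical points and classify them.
f'(x) = (3*x^2 + 2*x - 15)/(x^4 + 10*x^2 + 25)

Solve f'(x) = 0:
  f'(x) = (3*x^2 + 2*x - 15)/(x^2 + 5)^2; the denominator is positive wherever f is defined, so f'(x) = 0 ⇔ 3*x^2 + 2*x - 15 = 0.
  3*x^2 + 2*x - 15 = 0 has no rational roots; quadratic formula: x = (-2 ± √184)/6.
  ⇒ x = -sqrt(46)/3 - 1/3 ≈ -2.5941, -1/3 + sqrt(46)/3 ≈ 1.9274

f''(x) = 2*(-4*x^2*(3*x + 1) + (9*x + 1)*(x^2 + 5))/(x^2 + 5)^3
Second-derivative test at each critical point:
  f''(-2.5941) = -0.0986 < 0 → local maximum
  f''(1.9274) = 0.1786 > 0 → local minimum

Critical points: x = -sqrt(46)/3 - 1/3 ≈ -2.5941 (local maximum); x = -1/3 + sqrt(46)/3 ≈ 1.9274 (local minimum)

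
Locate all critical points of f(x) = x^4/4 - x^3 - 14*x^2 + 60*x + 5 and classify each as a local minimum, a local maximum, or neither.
f'(x) = x^3 - 3*x^2 - 28*x + 60

Solve f'(x) = 0:
  Factor: x^3 - 3*x^2 - 28*x + 60 = (x - 6)*(x - 2)*(x + 5) = 0.
  ⇒ x = -5, 2, 6

f''(x) = 3*x^2 - 6*x - 28
Second-derivative test at each critical point:
  f''(-5) = 77 > 0 → local minimum
  f''(2) = -28 < 0 → local maximum
  f''(6) = 44 > 0 → local minimum

Critical points: x = -5 (local minimum); x = 2 (local maximum); x = 6 (local minimum)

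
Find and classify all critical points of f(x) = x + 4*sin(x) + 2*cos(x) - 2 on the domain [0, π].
f'(x) = -2*sin(x) + 4*cos(x) + 1

Solve f'(x) = 0 on [0, π]:
  f'(x) = 0 ⇔ -2*sin(x) + 4*cos(x) = -1. Write the left side as R·cos(x + φ) with R = √(4² + 2²) = 2*sqrt(5), cos φ = 2*sqrt(5)/5, sin φ = sqrt(5)/5; then cos(x + φ) = -sqrt(5)/10. Solve for x and keep the solutions lying in [0, π].
  ⇒ x = atan((1 + 2*sqrt(19))/(-2 + sqrt(19))) ≈ 1.3327

f''(x) = -4*sin(x) - 2*cos(x)
Second-derivative test at each critical point:
  f''(1.3327) = -4.3589 < 0 → local maximum

Critical points: x = atan((1 + 2*sqrt(19))/(-2 + sqrt(19))) ≈ 1.3327 (local maximum)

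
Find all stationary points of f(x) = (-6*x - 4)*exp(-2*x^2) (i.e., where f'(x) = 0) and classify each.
f'(x) = 2*(4*x*(3*x + 2) - 3)*exp(-2*x^2)

Solve f'(x) = 0:
  f'(x) = (24*x^2 + 16*x - 6)·exp(-2*x^2) and exp(-2*x^2) > 0 for every x, so f'(x) = 0 ⇔ 24*x^2 + 16*x - 6 = 0.
  Factor: 24*x^2 + 16*x - 6 = 2*(12*x^2 + 8*x - 3); 12*x^2 + 8*x - 3 = 0 has no rational roots; quadratic formula: x = (-8 ± √208)/24.
  ⇒ x = -sqrt(13)/6 - 1/3 ≈ -0.9343, -1/3 + sqrt(13)/6 ≈ 0.2676

f''(x) = 8*(-12*x^3 - 8*x^2 + 9*x + 2)*exp(-2*x^2)
Second-derivative test at each critical point:
  f''(-0.9343) = -5.0341 < 0 → local maximum
  f''(0.2676) = 24.9957 > 0 → local minimum

Critical points: x = -sqrt(13)/6 - 1/3 ≈ -0.9343 (local maximum); x = -1/3 + sqrt(13)/6 ≈ 0.2676 (local minimum)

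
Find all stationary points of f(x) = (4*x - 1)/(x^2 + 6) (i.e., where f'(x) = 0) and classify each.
f'(x) = 2*(-2*x^2 + x + 12)/(x^4 + 12*x^2 + 36)

Solve f'(x) = 0:
  f'(x) = -2*(2*x^2 - x - 12)/(x^2 + 6)^2; the denominator is positive wherever f is defined, so f'(x) = 0 ⇔ -4*x^2 + 2*x + 24 = 0.
  Factor: -4*x^2 + 2*x + 24 = -2*(2*x^2 - x - 12); 2*x^2 - x - 12 = 0 has no rational roots; quadratic formula: x = (1 ± √97)/4.
  ⇒ x = 1/4 - sqrt(97)/4 ≈ -2.2122, 1/4 + sqrt(97)/4 ≈ 2.7122

f''(x) = 2*(4*x^2*(4*x - 1) + (1 - 12*x)*(x^2 + 6))/(x^2 + 6)^3
Second-derivative test at each critical point:
  f''(-2.2122) = 0.1660 > 0 → local minimum
  f''(2.7122) = -0.1104 < 0 → local maximum

Critical points: x = 1/4 - sqrt(97)/4 ≈ -2.2122 (local minimum); x = 1/4 + sqrt(97)/4 ≈ 2.7122 (local maximum)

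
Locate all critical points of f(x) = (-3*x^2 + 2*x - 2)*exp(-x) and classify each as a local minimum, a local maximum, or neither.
f'(x) = (3*x^2 - 8*x + 4)*exp(-x)

Solve f'(x) = 0:
  f'(x) = (3*x^2 - 8*x + 4)·exp(-x) and exp(-x) > 0 for every x, so f'(x) = 0 ⇔ 3*x^2 - 8*x + 4 = 0.
  Factor: 3*x^2 - 8*x + 4 = (x - 2)*(3*x - 2) = 0.
  ⇒ x = 2/3, 2

f''(x) = (-3*x^2 + 14*x - 12)*exp(-x)
Second-derivative test at each critical point:
  f''(2/3) = -2.0537 < 0 → local maximum
  f''(2) = 0.5413 > 0 → local minimum

Critical points: x = 2/3 (local maximum); x = 2 (local minimum)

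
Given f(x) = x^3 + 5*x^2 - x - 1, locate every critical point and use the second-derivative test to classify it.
f'(x) = 3*x^2 + 10*x - 1

Solve f'(x) = 0:
  3*x^2 + 10*x - 1 = 0 has no rational roots; quadratic formula: x = (-10 ± √112)/6.
  ⇒ x = -2*sqrt(7)/3 - 5/3 ≈ -3.4305, -5/3 + 2*sqrt(7)/3 ≈ 0.0972

f''(x) = 6*x + 10
Second-derivative test at each critical point:
  f''(-3.4305) = -10.5830 < 0 → local maximum
  f''(0.0972) = 10.5830 > 0 → local minimum

Critical points: x = -2*sqrt(7)/3 - 5/3 ≈ -3.4305 (local maximum); x = -5/3 + 2*sqrt(7)/3 ≈ 0.0972 (local minimum)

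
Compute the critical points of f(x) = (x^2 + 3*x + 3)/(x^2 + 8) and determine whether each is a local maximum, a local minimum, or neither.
f'(x) = (-3*x^2 + 10*x + 24)/(x^4 + 16*x^2 + 64)

Solve f'(x) = 0:
  f'(x) = -(3*x^2 - 10*x - 24)/(x^2 + 8)^2; the denominator is positive wherever f is defined, so f'(x) = 0 ⇔ -3*x^2 + 10*x + 24 = 0.
  3*x^2 - 10*x - 24 = 0 has no rational roots; quadratic formula: x = (10 ± √388)/6.
  ⇒ x = 5/3 - sqrt(97)/3 ≈ -1.6163, 5/3 + sqrt(97)/3 ≈ 4.9496

f''(x) = 2*(3*x^3 - 15*x^2 - 72*x + 40)/(x^6 + 24*x^4 + 192*x^2 + 512)
Second-derivative test at each critical point:
  f''(-1.6163) = 0.1749 > 0 → local minimum
  f''(4.9496) = -0.0187 < 0 → local maximum

Critical points: x = 5/3 - sqrt(97)/3 ≈ -1.6163 (local minimum); x = 5/3 + sqrt(97)/3 ≈ 4.9496 (local maximum)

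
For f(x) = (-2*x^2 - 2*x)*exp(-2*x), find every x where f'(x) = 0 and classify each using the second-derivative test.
f'(x) = 2*(2*x^2 - 1)*exp(-2*x)

Solve f'(x) = 0:
  f'(x) = (4*x^2 - 2)·exp(-2*x) and exp(-2*x) > 0 for every x, so f'(x) = 0 ⇔ 4*x^2 - 2 = 0.
  Factor: 4*x^2 - 2 = 2*(2*x^2 - 1); 2*x^2 - 1 = 0 has no rational roots; quadratic formula: x = (0 ± √8)/4.
  ⇒ x = -sqrt(2)/2 ≈ -0.7071, sqrt(2)/2 ≈ 0.7071

f''(x) = 4*(-2*x^2 + 2*x + 1)*exp(-2*x)
Second-derivative test at each critical point:
  f''(-0.7071) = -23.2681 < 0 → local maximum
  f''(0.7071) = 1.3753 > 0 → local minimum

Critical points: x = -sqrt(2)/2 ≈ -0.7071 (local maximum); x = sqrt(2)/2 ≈ 0.7071 (local minimum)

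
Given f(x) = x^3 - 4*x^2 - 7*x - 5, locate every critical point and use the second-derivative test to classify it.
f'(x) = 3*x^2 - 8*x - 7

Solve f'(x) = 0:
  3*x^2 - 8*x - 7 = 0 has no rational roots; quadratic formula: x = (8 ± √148)/6.
  ⇒ x = 4/3 - sqrt(37)/3 ≈ -0.6943, 4/3 + sqrt(37)/3 ≈ 3.3609

f''(x) = 6*x - 8
Second-derivative test at each critical point:
  f''(-0.6943) = -12.1655 < 0 → local maximum
  f''(3.3609) = 12.1655 > 0 → local minimum

Critical points: x = 4/3 - sqrt(37)/3 ≈ -0.6943 (local maximum); x = 4/3 + sqrt(37)/3 ≈ 3.3609 (local minimum)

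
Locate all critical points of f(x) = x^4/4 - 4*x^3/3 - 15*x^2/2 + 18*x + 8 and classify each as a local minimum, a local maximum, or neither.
f'(x) = x^3 - 4*x^2 - 15*x + 18

Solve f'(x) = 0:
  Factor: x^3 - 4*x^2 - 15*x + 18 = (x - 6)*(x - 1)*(x + 3) = 0.
  ⇒ x = -3, 1, 6

f''(x) = 3*x^2 - 8*x - 15
Second-derivative test at each critical point:
  f''(-3) = 36 > 0 → local minimum
  f''(1) = -20 < 0 → local maximum
  f''(6) = 45 > 0 → local minimum

Critical points: x = -3 (local minimum); x = 1 (local maximum); x = 6 (local minimum)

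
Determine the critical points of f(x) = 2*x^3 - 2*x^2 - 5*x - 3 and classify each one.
f'(x) = 6*x^2 - 4*x - 5

Solve f'(x) = 0:
  6*x^2 - 4*x - 5 = 0 has no rational roots; quadratic formula: x = (4 ± √136)/12.
  ⇒ x = 1/3 - sqrt(34)/6 ≈ -0.6385, 1/3 + sqrt(34)/6 ≈ 1.3052

f''(x) = 12*x - 4
Second-derivative test at each critical point:
  f''(-0.6385) = -11.6619 < 0 → local maximum
  f''(1.3052) = 11.6619 > 0 → local minimum

Critical points: x = 1/3 - sqrt(34)/6 ≈ -0.6385 (local maximum); x = 1/3 + sqrt(34)/6 ≈ 1.3052 (local minimum)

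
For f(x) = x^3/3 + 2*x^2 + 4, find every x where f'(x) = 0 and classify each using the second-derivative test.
f'(x) = x*(x + 4)

Solve f'(x) = 0:
  Factor: x^2 + 4*x = x*(x + 4) = 0.
  ⇒ x = -4, 0

f''(x) = 2*x + 4
Second-derivative test at each critical point:
  f''(-4) = -4 < 0 → local maximum
  f''(0) = 4 > 0 → local minimum

Critical points: x = -4 (local maximum); x = 0 (local minimum)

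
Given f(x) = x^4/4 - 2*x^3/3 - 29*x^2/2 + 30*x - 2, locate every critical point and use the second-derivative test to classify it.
f'(x) = x^3 - 2*x^2 - 29*x + 30

Solve f'(x) = 0:
  Factor: x^3 - 2*x^2 - 29*x + 30 = (x - 6)*(x - 1)*(x + 5) = 0.
  ⇒ x = -5, 1, 6

f''(x) = 3*x^2 - 4*x - 29
Second-derivative test at each critical point:
  f''(-5) = 66 > 0 → local minimum
  f''(1) = -30 < 0 → local maximum
  f''(6) = 55 > 0 → local minimum

Critical points: x = -5 (local minimum); x = 1 (local maximum); x = 6 (local minimum)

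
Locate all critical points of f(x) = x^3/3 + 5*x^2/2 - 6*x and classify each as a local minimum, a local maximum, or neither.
f'(x) = x^2 + 5*x - 6

Solve f'(x) = 0:
  Factor: x^2 + 5*x - 6 = (x - 1)*(x + 6) = 0.
  ⇒ x = -6, 1

f''(x) = 2*x + 5
Second-derivative test at each critical point:
  f''(-6) = -7 < 0 → local maximum
  f''(1) = 7 > 0 → local minimum

Critical points: x = -6 (local maximum); x = 1 (local minimum)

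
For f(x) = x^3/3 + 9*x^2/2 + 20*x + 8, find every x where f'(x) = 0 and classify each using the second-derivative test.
f'(x) = x^2 + 9*x + 20

Solve f'(x) = 0:
  Factor: x^2 + 9*x + 20 = (x + 4)*(x + 5) = 0.
  ⇒ x = -5, -4

f''(x) = 2*x + 9
Second-derivative test at each critical point:
  f''(-5) = -1 < 0 → local maximum
  f''(-4) = 1 > 0 → local minimum

Critical points: x = -5 (local maximum); x = -4 (local minimum)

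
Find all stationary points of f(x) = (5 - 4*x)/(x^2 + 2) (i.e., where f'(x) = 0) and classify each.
f'(x) = 2*(2*x^2 - 5*x - 4)/(x^4 + 4*x^2 + 4)

Solve f'(x) = 0:
  f'(x) = 2*(2*x^2 - 5*x - 4)/(x^2 + 2)^2; the denominator is positive wherever f is defined, so f'(x) = 0 ⇔ 4*x^2 - 10*x - 8 = 0.
  Factor: 4*x^2 - 10*x - 8 = 2*(2*x^2 - 5*x - 4); 2*x^2 - 5*x - 4 = 0 has no rational roots; quadratic formula: x = (5 ± √57)/4.
  ⇒ x = 5/4 - sqrt(57)/4 ≈ -0.6375, 5/4 + sqrt(57)/4 ≈ 3.1375

f''(x) = 2*(4*x^2*(5 - 4*x) + (12*x - 5)*(x^2 + 2))/(x^2 + 2)^3
Second-derivative test at each critical point:
  f''(-0.6375) = -2.6076 < 0 → local maximum
  f''(3.1375) = 0.1076 > 0 → local minimum

Critical points: x = 5/4 - sqrt(57)/4 ≈ -0.6375 (local maximum); x = 5/4 + sqrt(57)/4 ≈ 3.1375 (local minimum)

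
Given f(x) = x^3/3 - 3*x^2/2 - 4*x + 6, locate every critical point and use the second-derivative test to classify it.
f'(x) = x^2 - 3*x - 4

Solve f'(x) = 0:
  Factor: x^2 - 3*x - 4 = (x - 4)*(x + 1) = 0.
  ⇒ x = -1, 4

f''(x) = 2*x - 3
Second-derivative test at each critical point:
  f''(-1) = -5 < 0 → local maximum
  f''(4) = 5 > 0 → local minimum

Critical points: x = -1 (local maximum); x = 4 (local minimum)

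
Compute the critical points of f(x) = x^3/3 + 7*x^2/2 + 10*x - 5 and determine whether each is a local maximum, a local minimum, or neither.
f'(x) = x^2 + 7*x + 10

Solve f'(x) = 0:
  Factor: x^2 + 7*x + 10 = (x + 2)*(x + 5) = 0.
  ⇒ x = -5, -2

f''(x) = 2*x + 7
Second-derivative test at each critical point:
  f''(-5) = -3 < 0 → local maximum
  f''(-2) = 3 > 0 → local minimum

Critical points: x = -5 (local maximum); x = -2 (local minimum)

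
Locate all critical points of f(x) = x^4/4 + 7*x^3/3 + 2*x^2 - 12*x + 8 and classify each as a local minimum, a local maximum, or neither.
f'(x) = x^3 + 7*x^2 + 4*x - 12

Solve f'(x) = 0:
  Factor: x^3 + 7*x^2 + 4*x - 12 = (x - 1)*(x + 2)*(x + 6) = 0.
  ⇒ x = -6, -2, 1

f''(x) = 3*x^2 + 14*x + 4
Second-derivative test at each critical point:
  f''(-6) = 28 > 0 → local minimum
  f''(-2) = -12 < 0 → local maximum
  f''(1) = 21 > 0 → local minimum

Critical points: x = -6 (local minimum); x = -2 (local maximum); x = 1 (local minimum)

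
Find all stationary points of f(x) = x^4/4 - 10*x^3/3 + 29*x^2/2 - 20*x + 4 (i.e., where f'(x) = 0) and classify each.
f'(x) = x^3 - 10*x^2 + 29*x - 20

Solve f'(x) = 0:
  Factor: x^3 - 10*x^2 + 29*x - 20 = (x - 5)*(x - 4)*(x - 1) = 0.
  ⇒ x = 1, 4, 5

f''(x) = 3*x^2 - 20*x + 29
Second-derivative test at each critical point:
  f''(1) = 12 > 0 → local minimum
  f''(4) = -3 < 0 → local maximum
  f''(5) = 4 > 0 → local minimum

Critical points: x = 1 (local minimum); x = 4 (local maximum); x = 5 (local minimum)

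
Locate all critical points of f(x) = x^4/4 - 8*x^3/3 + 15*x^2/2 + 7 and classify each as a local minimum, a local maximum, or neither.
f'(x) = x*(x^2 - 8*x + 15)

Solve f'(x) = 0:
  Factor: x^3 - 8*x^2 + 15*x = x*(x - 5)*(x - 3) = 0.
  ⇒ x = 0, 3, 5

f''(x) = 3*x^2 - 16*x + 15
Second-derivative test at each critical point:
  f''(0) = 15 > 0 → local minimum
  f''(3) = -6 < 0 → local maximum
  f''(5) = 10 > 0 → local minimum

Critical points: x = 0 (local minimum); x = 3 (local maximum); x = 5 (local minimum)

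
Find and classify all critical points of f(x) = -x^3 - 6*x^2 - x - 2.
f'(x) = -3*x^2 - 12*x - 1

Solve f'(x) = 0:
  3*x^2 + 12*x + 1 = 0 has no rational roots; quadratic formula: x = (-12 ± √132)/6.
  ⇒ x = -2 - sqrt(33)/3 ≈ -3.9149, -2 + sqrt(33)/3 ≈ -0.0851

f''(x) = -6*x - 12
Second-derivative test at each critical point:
  f''(-3.9149) = 11.4891 > 0 → local minimum
  f''(-0.0851) = -11.4891 < 0 → local maximum

Critical points: x = -2 - sqrt(33)/3 ≈ -3.9149 (local minimum); x = -2 + sqrt(33)/3 ≈ -0.0851 (local maximum)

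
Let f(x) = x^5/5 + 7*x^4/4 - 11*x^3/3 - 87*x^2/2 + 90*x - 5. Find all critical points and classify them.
f'(x) = x^4 + 7*x^3 - 11*x^2 - 87*x + 90

Solve f'(x) = 0:
  Factor: x^4 + 7*x^3 - 11*x^2 - 87*x + 90 = (x - 3)*(x - 1)*(x + 5)*(x + 6) = 0.
  ⇒ x = -6, -5, 1, 3

f''(x) = 4*x^3 + 21*x^2 - 22*x - 87
Second-derivative test at each critical point:
  f''(-6) = -63 < 0 → local maximum
  f''(-5) = 48 > 0 → local minimum
  f''(1) = -84 < 0 → local maximum
  f''(3) = 144 > 0 → local minimum

Critical points: x = -6 (local maximum); x = -5 (local minimum); x = 1 (local maximum); x = 3 (local minimum)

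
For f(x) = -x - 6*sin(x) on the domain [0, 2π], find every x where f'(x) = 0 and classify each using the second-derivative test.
f'(x) = -6*cos(x) - 1

Solve f'(x) = 0 on [0, 2π]:
  f'(x) = 0 ⇔ cos(x) = -1/6, i.e. x = ±arccos(-1/6) + 2nπ; keep the solutions lying in [0, 2π].
  ⇒ x = acos(-1/6) ≈ 1.7382, -acos(-1/6) + 2*pi ≈ 4.5449

f''(x) = 6*sin(x)
Second-derivative test at each critical point:
  f''(1.7382) = 5.9161 > 0 → local minimum
  f''(4.5449) = -5.9161 < 0 → local maximum

Critical points: x = acos(-1/6) ≈ 1.7382 (local minimum); x = -acos(-1/6) + 2*pi ≈ 4.5449 (local maximum)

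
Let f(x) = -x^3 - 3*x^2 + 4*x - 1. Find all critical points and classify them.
f'(x) = -3*x^2 - 6*x + 4

Solve f'(x) = 0:
  3*x^2 + 6*x - 4 = 0 has no rational roots; quadratic formula: x = (-6 ± √84)/6.
  ⇒ x = -sqrt(21)/3 - 1 ≈ -2.5275, -1 + sqrt(21)/3 ≈ 0.5275

f''(x) = -6*x - 6
Second-derivative test at each critical point:
  f''(-2.5275) = 9.1652 > 0 → local minimum
  f''(0.5275) = -9.1652 < 0 → local maximum

Critical points: x = -sqrt(21)/3 - 1 ≈ -2.5275 (local minimum); x = -1 + sqrt(21)/3 ≈ 0.5275 (local maximum)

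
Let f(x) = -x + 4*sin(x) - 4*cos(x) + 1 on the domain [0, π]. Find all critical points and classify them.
f'(x) = 4*sqrt(2)*sin(x + pi/4) - 1

Solve f'(x) = 0 on [0, π]:
  f'(x) = 0 ⇔ 4*sin(x) + 4*cos(x) = 1. Write the left side as R·cos(x + φ) with R = √(4² + (-4)²) = 4*sqrt(2), cos φ = sqrt(2)/2, sin φ = -sqrt(2)/2; then cos(x + φ) = sqrt(2)/8. Solve for x and keep the solutions lying in [0, π].
  ⇒ x = atan((1 + sqrt(31))/(1 - sqrt(31))) + pi ≈ 2.1785

f''(x) = 4*sqrt(2)*cos(x + pi/4)
Second-derivative test at each critical point:
  f''(2.1785) = -5.5678 < 0 → local maximum

Critical points: x = atan((1 + sqrt(31))/(1 - sqrt(31))) + pi ≈ 2.1785 (local maximum)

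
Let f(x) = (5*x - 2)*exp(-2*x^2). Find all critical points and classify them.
f'(x) = (-4*x*(5*x - 2) + 5)*exp(-2*x^2)

Solve f'(x) = 0:
  f'(x) = (-20*x^2 + 8*x + 5)·exp(-2*x^2) and exp(-2*x^2) > 0 for every x, so f'(x) = 0 ⇔ -20*x^2 + 8*x + 5 = 0.
  20*x^2 - 8*x - 5 = 0 has no rational roots; quadratic formula: x = (8 ± √464)/40.
  ⇒ x = 1/5 - sqrt(29)/10 ≈ -0.3385, 1/5 + sqrt(29)/10 ≈ 0.7385

f''(x) = 4*(4*x^2*(5*x - 2) - 15*x + 2)*exp(-2*x^2)
Second-derivative test at each critical point:
  f''(-0.3385) = 17.1287 > 0 → local minimum
  f''(0.7385) = -7.2364 < 0 → local maximum

Critical points: x = 1/5 - sqrt(29)/10 ≈ -0.3385 (local minimum); x = 1/5 + sqrt(29)/10 ≈ 0.7385 (local maximum)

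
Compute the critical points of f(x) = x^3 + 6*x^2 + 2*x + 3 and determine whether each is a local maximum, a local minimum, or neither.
f'(x) = 3*x^2 + 12*x + 2

Solve f'(x) = 0:
  3*x^2 + 12*x + 2 = 0 has no rational roots; quadratic formula: x = (-12 ± √120)/6.
  ⇒ x = -2 - sqrt(30)/3 ≈ -3.8257, -2 + sqrt(30)/3 ≈ -0.1743

f''(x) = 6*x + 12
Second-derivative test at each critical point:
  f''(-3.8257) = -10.9545 < 0 → local maximum
  f''(-0.1743) = 10.9545 > 0 → local minimum

Critical points: x = -2 - sqrt(30)/3 ≈ -3.8257 (local maximum); x = -2 + sqrt(30)/3 ≈ -0.1743 (local minimum)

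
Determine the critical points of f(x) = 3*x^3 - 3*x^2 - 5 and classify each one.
f'(x) = 3*x*(3*x - 2)

Solve f'(x) = 0:
  Factor: 9*x^2 - 6*x = 3*x*(3*x - 2) = 0.
  ⇒ x = 0, 2/3

f''(x) = 18*x - 6
Second-derivative test at each critical point:
  f''(0) = -6 < 0 → local maximum
  f''(2/3) = 6 > 0 → local minimum

Critical points: x = 0 (local maximum); x = 2/3 (local minimum)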